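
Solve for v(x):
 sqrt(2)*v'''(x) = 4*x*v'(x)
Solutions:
 v(x) = C1 + Integral(C2*airyai(sqrt(2)*x) + C3*airybi(sqrt(2)*x), x)


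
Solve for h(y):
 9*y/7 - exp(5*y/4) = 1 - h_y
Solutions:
 h(y) = C1 - 9*y^2/14 + y + 4*exp(5*y/4)/5


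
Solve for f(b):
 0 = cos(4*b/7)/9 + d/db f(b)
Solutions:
 f(b) = C1 - 7*sin(4*b/7)/36


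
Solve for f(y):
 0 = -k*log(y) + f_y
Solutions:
 f(y) = C1 + k*y*log(y) - k*y


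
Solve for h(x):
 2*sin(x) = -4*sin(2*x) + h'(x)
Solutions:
 h(x) = C1 + 4*sin(x)^2 - 2*cos(x)


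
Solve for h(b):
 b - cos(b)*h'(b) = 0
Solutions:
 h(b) = C1 + Integral(b/cos(b), b)


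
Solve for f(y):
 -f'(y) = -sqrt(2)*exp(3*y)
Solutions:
 f(y) = C1 + sqrt(2)*exp(3*y)/3


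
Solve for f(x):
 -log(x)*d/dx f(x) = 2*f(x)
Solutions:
 f(x) = C1*exp(-2*li(x))


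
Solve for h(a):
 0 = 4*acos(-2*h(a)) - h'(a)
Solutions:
 Integral(1/acos(-2*_y), (_y, h(a))) = C1 + 4*a


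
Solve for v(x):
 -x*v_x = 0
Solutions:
 v(x) = C1


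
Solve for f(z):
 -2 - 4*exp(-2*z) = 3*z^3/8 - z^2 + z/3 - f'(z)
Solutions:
 f(z) = C1 + 3*z^4/32 - z^3/3 + z^2/6 + 2*z - 2*exp(-2*z)


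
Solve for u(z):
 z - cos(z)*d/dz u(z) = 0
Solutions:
 u(z) = C1 + Integral(z/cos(z), z)


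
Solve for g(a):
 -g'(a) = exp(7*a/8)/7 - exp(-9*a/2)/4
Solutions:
 g(a) = C1 - 8*exp(7*a/8)/49 - exp(-9*a/2)/18


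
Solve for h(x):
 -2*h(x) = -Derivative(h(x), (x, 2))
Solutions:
 h(x) = C1*exp(-sqrt(2)*x) + C2*exp(sqrt(2)*x)


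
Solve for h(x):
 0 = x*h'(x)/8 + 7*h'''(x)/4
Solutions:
 h(x) = C1 + Integral(C2*airyai(-14^(2/3)*x/14) + C3*airybi(-14^(2/3)*x/14), x)


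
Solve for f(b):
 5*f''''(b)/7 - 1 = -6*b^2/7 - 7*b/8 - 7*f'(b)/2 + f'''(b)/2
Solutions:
 f(b) = C1 + C2*exp(b*(7*7^(1/3)/(60*sqrt(501) + 1343)^(1/3) + 14 + 7^(2/3)*(60*sqrt(501) + 1343)^(1/3))/60)*sin(sqrt(3)*7^(1/3)*b*(-7^(1/3)*(60*sqrt(501) + 1343)^(1/3) + 7/(60*sqrt(501) + 1343)^(1/3))/60) + C3*exp(b*(7*7^(1/3)/(60*sqrt(501) + 1343)^(1/3) + 14 + 7^(2/3)*(60*sqrt(501) + 1343)^(1/3))/60)*cos(sqrt(3)*7^(1/3)*b*(-7^(1/3)*(60*sqrt(501) + 1343)^(1/3) + 7/(60*sqrt(501) + 1343)^(1/3))/60) + C4*exp(b*(-7^(2/3)*(60*sqrt(501) + 1343)^(1/3) - 7*7^(1/3)/(60*sqrt(501) + 1343)^(1/3) + 7)/30) - 4*b^3/49 - b^2/8 + 74*b/343


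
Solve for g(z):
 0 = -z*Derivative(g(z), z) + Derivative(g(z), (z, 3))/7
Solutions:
 g(z) = C1 + Integral(C2*airyai(7^(1/3)*z) + C3*airybi(7^(1/3)*z), z)


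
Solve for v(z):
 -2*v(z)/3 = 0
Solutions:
 v(z) = 0


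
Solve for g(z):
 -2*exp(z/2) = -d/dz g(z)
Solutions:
 g(z) = C1 + 4*exp(z/2)


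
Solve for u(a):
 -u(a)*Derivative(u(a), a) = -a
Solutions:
 u(a) = -sqrt(C1 + a^2)
 u(a) = sqrt(C1 + a^2)


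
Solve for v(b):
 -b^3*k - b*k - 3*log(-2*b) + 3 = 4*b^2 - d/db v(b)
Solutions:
 v(b) = C1 + b^4*k/4 + 4*b^3/3 + b^2*k/2 + 3*b*log(-b) + 3*b*(-2 + log(2))


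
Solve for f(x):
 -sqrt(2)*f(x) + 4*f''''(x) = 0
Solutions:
 f(x) = C1*exp(-2^(5/8)*x/2) + C2*exp(2^(5/8)*x/2) + C3*sin(2^(5/8)*x/2) + C4*cos(2^(5/8)*x/2)


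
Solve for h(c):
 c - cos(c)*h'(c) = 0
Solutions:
 h(c) = C1 + Integral(c/cos(c), c)


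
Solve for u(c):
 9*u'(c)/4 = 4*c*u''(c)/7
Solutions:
 u(c) = C1 + C2*c^(79/16)


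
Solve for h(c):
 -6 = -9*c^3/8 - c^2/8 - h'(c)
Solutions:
 h(c) = C1 - 9*c^4/32 - c^3/24 + 6*c


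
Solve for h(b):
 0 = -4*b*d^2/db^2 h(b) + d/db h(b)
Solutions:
 h(b) = C1 + C2*b^(5/4)


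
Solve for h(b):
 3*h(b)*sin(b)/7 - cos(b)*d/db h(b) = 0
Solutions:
 h(b) = C1/cos(b)^(3/7)


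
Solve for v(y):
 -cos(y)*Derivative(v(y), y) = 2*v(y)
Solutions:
 v(y) = C1*(sin(y) - 1)/(sin(y) + 1)


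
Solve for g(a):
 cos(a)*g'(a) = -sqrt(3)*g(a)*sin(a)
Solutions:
 g(a) = C1*cos(a)^(sqrt(3))


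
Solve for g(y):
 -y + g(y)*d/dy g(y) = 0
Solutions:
 g(y) = -sqrt(C1 + y^2)
 g(y) = sqrt(C1 + y^2)


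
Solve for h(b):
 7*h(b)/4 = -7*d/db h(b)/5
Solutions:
 h(b) = C1*exp(-5*b/4)


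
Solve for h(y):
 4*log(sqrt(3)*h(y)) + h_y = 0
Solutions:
 Integral(1/(2*log(_y) + log(3)), (_y, h(y)))/2 = C1 - y


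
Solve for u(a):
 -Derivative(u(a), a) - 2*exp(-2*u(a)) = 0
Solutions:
 u(a) = log(-sqrt(C1 - 4*a))
 u(a) = log(C1 - 4*a)/2


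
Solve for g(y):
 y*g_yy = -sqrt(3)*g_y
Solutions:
 g(y) = C1 + C2*y^(1 - sqrt(3))


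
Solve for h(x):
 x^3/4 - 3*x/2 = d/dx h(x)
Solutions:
 h(x) = C1 + x^4/16 - 3*x^2/4


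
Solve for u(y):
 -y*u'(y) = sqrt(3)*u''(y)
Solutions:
 u(y) = C1 + C2*erf(sqrt(2)*3^(3/4)*y/6)


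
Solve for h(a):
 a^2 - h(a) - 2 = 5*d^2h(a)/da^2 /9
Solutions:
 h(a) = C1*sin(3*sqrt(5)*a/5) + C2*cos(3*sqrt(5)*a/5) + a^2 - 28/9


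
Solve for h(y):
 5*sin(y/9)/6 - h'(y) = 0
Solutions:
 h(y) = C1 - 15*cos(y/9)/2


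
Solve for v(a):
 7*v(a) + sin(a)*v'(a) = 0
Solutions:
 v(a) = C1*sqrt(cos(a) + 1)*(cos(a)^3 + 3*cos(a)^2 + 3*cos(a) + 1)/(sqrt(cos(a) - 1)*(cos(a)^3 - 3*cos(a)^2 + 3*cos(a) - 1))


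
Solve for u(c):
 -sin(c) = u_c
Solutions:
 u(c) = C1 + cos(c)


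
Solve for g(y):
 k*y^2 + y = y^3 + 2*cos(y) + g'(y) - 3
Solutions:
 g(y) = C1 + k*y^3/3 - y^4/4 + y^2/2 + 3*y - 2*sin(y)


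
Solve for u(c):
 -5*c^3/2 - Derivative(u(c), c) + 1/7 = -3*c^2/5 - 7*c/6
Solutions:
 u(c) = C1 - 5*c^4/8 + c^3/5 + 7*c^2/12 + c/7


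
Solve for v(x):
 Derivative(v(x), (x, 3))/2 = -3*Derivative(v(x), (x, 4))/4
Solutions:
 v(x) = C1 + C2*x + C3*x^2 + C4*exp(-2*x/3)


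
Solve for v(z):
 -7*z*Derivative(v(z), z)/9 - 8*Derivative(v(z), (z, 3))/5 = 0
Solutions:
 v(z) = C1 + Integral(C2*airyai(-105^(1/3)*z/6) + C3*airybi(-105^(1/3)*z/6), z)


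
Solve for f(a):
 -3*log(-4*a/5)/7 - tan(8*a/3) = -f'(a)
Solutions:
 f(a) = C1 + 3*a*log(-a)/7 - 3*a*log(5)/7 - 3*a/7 + 6*a*log(2)/7 - 3*log(cos(8*a/3))/8


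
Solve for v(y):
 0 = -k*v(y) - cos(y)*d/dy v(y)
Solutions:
 v(y) = C1*exp(k*(log(sin(y) - 1) - log(sin(y) + 1))/2)


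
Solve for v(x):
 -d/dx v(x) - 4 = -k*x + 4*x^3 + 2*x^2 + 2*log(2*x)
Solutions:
 v(x) = C1 + k*x^2/2 - x^4 - 2*x^3/3 - 2*x*log(x) - 2*x - x*log(4)


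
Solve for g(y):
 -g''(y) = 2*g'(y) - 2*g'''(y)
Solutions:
 g(y) = C1 + C2*exp(y*(1 - sqrt(17))/4) + C3*exp(y*(1 + sqrt(17))/4)


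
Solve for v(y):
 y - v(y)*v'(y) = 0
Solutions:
 v(y) = -sqrt(C1 + y^2)
 v(y) = sqrt(C1 + y^2)


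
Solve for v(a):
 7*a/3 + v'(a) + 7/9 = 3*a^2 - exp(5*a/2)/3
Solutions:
 v(a) = C1 + a^3 - 7*a^2/6 - 7*a/9 - 2*exp(5*a/2)/15


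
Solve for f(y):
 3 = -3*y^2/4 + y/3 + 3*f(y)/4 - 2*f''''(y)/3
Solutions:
 f(y) = C1*exp(-2^(1/4)*sqrt(3)*y/2) + C2*exp(2^(1/4)*sqrt(3)*y/2) + C3*sin(2^(1/4)*sqrt(3)*y/2) + C4*cos(2^(1/4)*sqrt(3)*y/2) + y^2 - 4*y/9 + 4


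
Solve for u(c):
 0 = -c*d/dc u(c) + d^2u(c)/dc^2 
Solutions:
 u(c) = C1 + C2*erfi(sqrt(2)*c/2)


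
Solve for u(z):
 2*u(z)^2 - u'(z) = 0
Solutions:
 u(z) = -1/(C1 + 2*z)


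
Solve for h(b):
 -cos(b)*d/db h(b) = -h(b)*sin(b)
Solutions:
 h(b) = C1/cos(b)


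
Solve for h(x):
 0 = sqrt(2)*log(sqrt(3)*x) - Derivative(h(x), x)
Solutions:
 h(x) = C1 + sqrt(2)*x*log(x) - sqrt(2)*x + sqrt(2)*x*log(3)/2


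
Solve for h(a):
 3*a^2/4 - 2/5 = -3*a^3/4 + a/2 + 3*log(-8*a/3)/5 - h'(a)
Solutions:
 h(a) = C1 - 3*a^4/16 - a^3/4 + a^2/4 + 3*a*log(-a)/5 + a*(-3*log(3) - 1 + 9*log(2))/5


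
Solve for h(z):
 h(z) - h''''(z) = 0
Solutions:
 h(z) = C1*exp(-z) + C2*exp(z) + C3*sin(z) + C4*cos(z)


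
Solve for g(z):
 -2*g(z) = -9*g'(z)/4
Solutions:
 g(z) = C1*exp(8*z/9)


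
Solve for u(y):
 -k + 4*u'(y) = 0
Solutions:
 u(y) = C1 + k*y/4


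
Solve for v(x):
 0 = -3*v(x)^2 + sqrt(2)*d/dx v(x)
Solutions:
 v(x) = -2/(C1 + 3*sqrt(2)*x)


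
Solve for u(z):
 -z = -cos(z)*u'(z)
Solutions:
 u(z) = C1 + Integral(z/cos(z), z)


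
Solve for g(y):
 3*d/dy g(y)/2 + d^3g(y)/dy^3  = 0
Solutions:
 g(y) = C1 + C2*sin(sqrt(6)*y/2) + C3*cos(sqrt(6)*y/2)


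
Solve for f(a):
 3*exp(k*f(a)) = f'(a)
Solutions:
 f(a) = Piecewise((log(-1/(C1*k + 3*a*k))/k, Ne(k, 0)), (nan, True))
 f(a) = Piecewise((C1 + 3*a, Eq(k, 0)), (nan, True))


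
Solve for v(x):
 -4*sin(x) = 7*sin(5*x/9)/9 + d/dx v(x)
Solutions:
 v(x) = C1 + 7*cos(5*x/9)/5 + 4*cos(x)


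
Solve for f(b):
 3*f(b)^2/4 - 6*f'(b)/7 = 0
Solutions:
 f(b) = -8/(C1 + 7*b)


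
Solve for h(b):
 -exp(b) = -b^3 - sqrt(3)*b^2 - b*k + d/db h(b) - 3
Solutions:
 h(b) = C1 + b^4/4 + sqrt(3)*b^3/3 + b^2*k/2 + 3*b - exp(b)


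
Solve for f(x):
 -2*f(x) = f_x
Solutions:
 f(x) = C1*exp(-2*x)


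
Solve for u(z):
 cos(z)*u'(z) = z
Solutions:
 u(z) = C1 + Integral(z/cos(z), z)


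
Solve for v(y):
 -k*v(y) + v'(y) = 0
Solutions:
 v(y) = C1*exp(k*y)


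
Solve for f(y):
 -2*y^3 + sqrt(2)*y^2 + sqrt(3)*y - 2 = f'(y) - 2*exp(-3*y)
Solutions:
 f(y) = C1 - y^4/2 + sqrt(2)*y^3/3 + sqrt(3)*y^2/2 - 2*y - 2*exp(-3*y)/3


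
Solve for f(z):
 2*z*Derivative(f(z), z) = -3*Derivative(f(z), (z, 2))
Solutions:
 f(z) = C1 + C2*erf(sqrt(3)*z/3)


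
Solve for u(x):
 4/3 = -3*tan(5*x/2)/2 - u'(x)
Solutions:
 u(x) = C1 - 4*x/3 + 3*log(cos(5*x/2))/5


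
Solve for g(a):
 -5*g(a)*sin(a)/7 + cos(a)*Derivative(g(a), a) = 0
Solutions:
 g(a) = C1/cos(a)^(5/7)


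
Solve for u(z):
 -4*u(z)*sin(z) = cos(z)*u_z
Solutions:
 u(z) = C1*cos(z)^4


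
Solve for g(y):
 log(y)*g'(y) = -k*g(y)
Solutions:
 g(y) = C1*exp(-k*li(y))


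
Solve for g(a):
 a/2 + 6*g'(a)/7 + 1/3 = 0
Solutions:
 g(a) = C1 - 7*a^2/24 - 7*a/18


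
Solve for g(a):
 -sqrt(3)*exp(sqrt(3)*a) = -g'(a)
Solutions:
 g(a) = C1 + exp(sqrt(3)*a)


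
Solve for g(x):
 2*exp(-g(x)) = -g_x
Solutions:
 g(x) = log(C1 - 2*x)


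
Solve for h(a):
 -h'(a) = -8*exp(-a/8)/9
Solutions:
 h(a) = C1 - 64*exp(-a/8)/9


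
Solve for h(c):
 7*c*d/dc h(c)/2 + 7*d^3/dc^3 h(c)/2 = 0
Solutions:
 h(c) = C1 + Integral(C2*airyai(-c) + C3*airybi(-c), c)


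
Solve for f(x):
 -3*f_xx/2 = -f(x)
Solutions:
 f(x) = C1*exp(-sqrt(6)*x/3) + C2*exp(sqrt(6)*x/3)


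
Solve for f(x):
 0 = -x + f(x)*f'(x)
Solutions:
 f(x) = -sqrt(C1 + x^2)
 f(x) = sqrt(C1 + x^2)


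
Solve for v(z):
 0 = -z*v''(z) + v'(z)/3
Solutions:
 v(z) = C1 + C2*z^(4/3)


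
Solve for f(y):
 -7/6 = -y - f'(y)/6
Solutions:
 f(y) = C1 - 3*y^2 + 7*y


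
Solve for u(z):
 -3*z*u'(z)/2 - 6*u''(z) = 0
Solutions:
 u(z) = C1 + C2*erf(sqrt(2)*z/4)


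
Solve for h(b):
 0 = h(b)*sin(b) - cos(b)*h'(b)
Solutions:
 h(b) = C1/cos(b)


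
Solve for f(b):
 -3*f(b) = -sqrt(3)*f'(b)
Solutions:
 f(b) = C1*exp(sqrt(3)*b)


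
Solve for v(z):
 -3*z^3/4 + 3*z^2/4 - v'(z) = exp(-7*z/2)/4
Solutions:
 v(z) = C1 - 3*z^4/16 + z^3/4 + exp(-7*z/2)/14


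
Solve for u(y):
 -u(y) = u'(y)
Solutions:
 u(y) = C1*exp(-y)


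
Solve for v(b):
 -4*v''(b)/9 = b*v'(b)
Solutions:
 v(b) = C1 + C2*erf(3*sqrt(2)*b/4)


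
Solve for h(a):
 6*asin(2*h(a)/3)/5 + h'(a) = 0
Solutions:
 Integral(1/asin(2*_y/3), (_y, h(a))) = C1 - 6*a/5


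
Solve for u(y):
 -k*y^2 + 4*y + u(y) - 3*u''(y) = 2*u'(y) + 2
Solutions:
 u(y) = C1*exp(-y) + C2*exp(y/3) + k*y^2 + 4*k*y + 14*k - 4*y - 6


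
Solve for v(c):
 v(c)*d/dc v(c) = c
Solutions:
 v(c) = -sqrt(C1 + c^2)
 v(c) = sqrt(C1 + c^2)


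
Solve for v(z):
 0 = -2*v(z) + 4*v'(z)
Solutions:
 v(z) = C1*exp(z/2)


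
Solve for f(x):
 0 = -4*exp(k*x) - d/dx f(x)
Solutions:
 f(x) = C1 - 4*exp(k*x)/k


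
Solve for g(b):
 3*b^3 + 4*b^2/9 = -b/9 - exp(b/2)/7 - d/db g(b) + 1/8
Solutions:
 g(b) = C1 - 3*b^4/4 - 4*b^3/27 - b^2/18 + b/8 - 2*exp(b/2)/7


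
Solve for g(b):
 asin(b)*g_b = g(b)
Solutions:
 g(b) = C1*exp(Integral(1/asin(b), b))


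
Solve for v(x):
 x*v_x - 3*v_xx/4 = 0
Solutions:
 v(x) = C1 + C2*erfi(sqrt(6)*x/3)


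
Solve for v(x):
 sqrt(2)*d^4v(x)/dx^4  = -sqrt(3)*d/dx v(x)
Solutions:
 v(x) = C1 + C4*exp(-2^(5/6)*3^(1/6)*x/2) + (C2*sin(2^(5/6)*3^(2/3)*x/4) + C3*cos(2^(5/6)*3^(2/3)*x/4))*exp(2^(5/6)*3^(1/6)*x/4)


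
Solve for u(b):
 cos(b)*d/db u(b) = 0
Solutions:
 u(b) = C1


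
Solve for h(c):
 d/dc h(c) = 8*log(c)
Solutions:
 h(c) = C1 + 8*c*log(c) - 8*c


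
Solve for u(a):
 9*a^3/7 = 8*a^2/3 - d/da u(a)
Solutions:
 u(a) = C1 - 9*a^4/28 + 8*a^3/9


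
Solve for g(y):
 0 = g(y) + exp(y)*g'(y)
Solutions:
 g(y) = C1*exp(exp(-y))


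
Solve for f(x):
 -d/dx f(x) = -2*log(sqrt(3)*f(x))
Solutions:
 -Integral(1/(2*log(_y) + log(3)), (_y, f(x))) = C1 - x


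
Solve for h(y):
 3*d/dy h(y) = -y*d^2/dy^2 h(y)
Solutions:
 h(y) = C1 + C2/y^2


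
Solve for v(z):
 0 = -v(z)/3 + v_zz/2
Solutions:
 v(z) = C1*exp(-sqrt(6)*z/3) + C2*exp(sqrt(6)*z/3)


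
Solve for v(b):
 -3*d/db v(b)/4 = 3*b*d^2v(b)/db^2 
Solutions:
 v(b) = C1 + C2*b^(3/4)


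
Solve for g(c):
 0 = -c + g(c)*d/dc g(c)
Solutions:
 g(c) = -sqrt(C1 + c^2)
 g(c) = sqrt(C1 + c^2)


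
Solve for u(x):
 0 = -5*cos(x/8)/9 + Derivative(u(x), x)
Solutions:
 u(x) = C1 + 40*sin(x/8)/9


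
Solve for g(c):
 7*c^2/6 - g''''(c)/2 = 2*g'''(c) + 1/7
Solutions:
 g(c) = C1 + C2*c + C3*c^2 + C4*exp(-4*c) + 7*c^5/720 - 7*c^4/576 + c^3/4032


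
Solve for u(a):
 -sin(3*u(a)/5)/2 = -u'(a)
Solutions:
 -a/2 + 5*log(cos(3*u(a)/5) - 1)/6 - 5*log(cos(3*u(a)/5) + 1)/6 = C1


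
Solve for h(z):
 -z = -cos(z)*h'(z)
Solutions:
 h(z) = C1 + Integral(z/cos(z), z)


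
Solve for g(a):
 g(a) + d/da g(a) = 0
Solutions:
 g(a) = C1*exp(-a)


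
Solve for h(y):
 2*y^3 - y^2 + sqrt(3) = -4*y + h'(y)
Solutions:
 h(y) = C1 + y^4/2 - y^3/3 + 2*y^2 + sqrt(3)*y


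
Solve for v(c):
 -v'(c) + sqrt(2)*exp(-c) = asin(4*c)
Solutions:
 v(c) = C1 - c*asin(4*c) - sqrt(1 - 16*c^2)/4 - sqrt(2)*exp(-c)


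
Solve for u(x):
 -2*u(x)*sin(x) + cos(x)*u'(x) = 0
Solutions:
 u(x) = C1/cos(x)^2


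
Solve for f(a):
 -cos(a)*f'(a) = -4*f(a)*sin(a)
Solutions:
 f(a) = C1/cos(a)^4


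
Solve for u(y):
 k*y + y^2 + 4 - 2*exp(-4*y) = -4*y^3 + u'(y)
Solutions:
 u(y) = C1 + k*y^2/2 + y^4 + y^3/3 + 4*y + exp(-4*y)/2


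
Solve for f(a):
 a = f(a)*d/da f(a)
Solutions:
 f(a) = -sqrt(C1 + a^2)
 f(a) = sqrt(C1 + a^2)


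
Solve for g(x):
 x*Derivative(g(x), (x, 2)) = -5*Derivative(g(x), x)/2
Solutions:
 g(x) = C1 + C2/x^(3/2)


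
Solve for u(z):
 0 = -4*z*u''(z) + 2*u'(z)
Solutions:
 u(z) = C1 + C2*z^(3/2)


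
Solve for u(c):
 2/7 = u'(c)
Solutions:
 u(c) = C1 + 2*c/7


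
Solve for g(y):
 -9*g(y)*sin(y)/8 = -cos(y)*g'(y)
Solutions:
 g(y) = C1/cos(y)^(9/8)


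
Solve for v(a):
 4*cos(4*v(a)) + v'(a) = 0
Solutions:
 v(a) = -asin((C1 + exp(32*a))/(C1 - exp(32*a)))/4 + pi/4
 v(a) = asin((C1 + exp(32*a))/(C1 - exp(32*a)))/4


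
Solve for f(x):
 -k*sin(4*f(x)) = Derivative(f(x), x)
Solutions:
 f(x) = -acos((-C1 - exp(8*k*x))/(C1 - exp(8*k*x)))/4 + pi/2
 f(x) = acos((-C1 - exp(8*k*x))/(C1 - exp(8*k*x)))/4


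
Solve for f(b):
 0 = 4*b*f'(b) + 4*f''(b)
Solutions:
 f(b) = C1 + C2*erf(sqrt(2)*b/2)


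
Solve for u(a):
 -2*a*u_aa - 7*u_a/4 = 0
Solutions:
 u(a) = C1 + C2*a^(1/8)


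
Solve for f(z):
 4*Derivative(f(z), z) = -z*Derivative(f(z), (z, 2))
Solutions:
 f(z) = C1 + C2/z^3


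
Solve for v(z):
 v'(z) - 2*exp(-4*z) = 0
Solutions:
 v(z) = C1 - exp(-4*z)/2


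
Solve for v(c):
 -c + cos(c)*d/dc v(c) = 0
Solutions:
 v(c) = C1 + Integral(c/cos(c), c)


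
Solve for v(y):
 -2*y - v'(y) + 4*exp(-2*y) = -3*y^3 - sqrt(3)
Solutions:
 v(y) = C1 + 3*y^4/4 - y^2 + sqrt(3)*y - 2*exp(-2*y)


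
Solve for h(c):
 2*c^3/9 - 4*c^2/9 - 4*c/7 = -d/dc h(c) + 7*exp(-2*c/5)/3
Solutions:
 h(c) = C1 - c^4/18 + 4*c^3/27 + 2*c^2/7 - 35*exp(-2*c/5)/6


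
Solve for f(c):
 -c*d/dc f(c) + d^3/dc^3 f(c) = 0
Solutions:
 f(c) = C1 + Integral(C2*airyai(c) + C3*airybi(c), c)


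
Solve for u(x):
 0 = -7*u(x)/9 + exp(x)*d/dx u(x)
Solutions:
 u(x) = C1*exp(-7*exp(-x)/9)


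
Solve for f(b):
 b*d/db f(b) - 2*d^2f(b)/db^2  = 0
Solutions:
 f(b) = C1 + C2*erfi(b/2)


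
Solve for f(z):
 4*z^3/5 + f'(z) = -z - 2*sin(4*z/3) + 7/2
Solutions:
 f(z) = C1 - z^4/5 - z^2/2 + 7*z/2 + 3*cos(4*z/3)/2


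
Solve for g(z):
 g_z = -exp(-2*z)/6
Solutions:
 g(z) = C1 + exp(-2*z)/12


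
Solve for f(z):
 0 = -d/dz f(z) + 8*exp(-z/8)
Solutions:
 f(z) = C1 - 64*exp(-z/8)


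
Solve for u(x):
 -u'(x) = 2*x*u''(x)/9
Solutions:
 u(x) = C1 + C2/x^(7/2)


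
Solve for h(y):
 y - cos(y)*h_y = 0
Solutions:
 h(y) = C1 + Integral(y/cos(y), y)


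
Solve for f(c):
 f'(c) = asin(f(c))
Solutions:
 Integral(1/asin(_y), (_y, f(c))) = C1 + c


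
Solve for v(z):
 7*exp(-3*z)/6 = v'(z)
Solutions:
 v(z) = C1 - 7*exp(-3*z)/18


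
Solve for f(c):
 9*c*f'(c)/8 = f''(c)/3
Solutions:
 f(c) = C1 + C2*erfi(3*sqrt(3)*c/4)


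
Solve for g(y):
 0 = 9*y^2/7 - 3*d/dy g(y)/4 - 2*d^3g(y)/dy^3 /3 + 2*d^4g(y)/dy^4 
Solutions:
 g(y) = C1 + C2*exp(y*(-2^(2/3)*(27*sqrt(6657) + 2203)^(1/3) - 8*2^(1/3)/(27*sqrt(6657) + 2203)^(1/3) + 8)/72)*sin(2^(1/3)*sqrt(3)*y*(-2^(1/3)*(27*sqrt(6657) + 2203)^(1/3) + 8/(27*sqrt(6657) + 2203)^(1/3))/72) + C3*exp(y*(-2^(2/3)*(27*sqrt(6657) + 2203)^(1/3) - 8*2^(1/3)/(27*sqrt(6657) + 2203)^(1/3) + 8)/72)*cos(2^(1/3)*sqrt(3)*y*(-2^(1/3)*(27*sqrt(6657) + 2203)^(1/3) + 8/(27*sqrt(6657) + 2203)^(1/3))/72) + C4*exp(y*(8*2^(1/3)/(27*sqrt(6657) + 2203)^(1/3) + 4 + 2^(2/3)*(27*sqrt(6657) + 2203)^(1/3))/36) + 4*y^3/7 - 64*y/21


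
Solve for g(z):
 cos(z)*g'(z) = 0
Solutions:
 g(z) = C1


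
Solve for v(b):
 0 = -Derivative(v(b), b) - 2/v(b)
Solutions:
 v(b) = -sqrt(C1 - 4*b)
 v(b) = sqrt(C1 - 4*b)


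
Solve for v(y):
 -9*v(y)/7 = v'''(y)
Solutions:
 v(y) = C3*exp(-21^(2/3)*y/7) + (C1*sin(3*3^(1/6)*7^(2/3)*y/14) + C2*cos(3*3^(1/6)*7^(2/3)*y/14))*exp(21^(2/3)*y/14)


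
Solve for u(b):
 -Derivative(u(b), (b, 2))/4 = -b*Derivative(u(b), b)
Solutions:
 u(b) = C1 + C2*erfi(sqrt(2)*b)


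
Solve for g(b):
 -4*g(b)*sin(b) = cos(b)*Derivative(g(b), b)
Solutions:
 g(b) = C1*cos(b)^4


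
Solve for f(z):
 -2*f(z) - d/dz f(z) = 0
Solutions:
 f(z) = C1*exp(-2*z)


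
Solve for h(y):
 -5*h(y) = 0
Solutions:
 h(y) = 0


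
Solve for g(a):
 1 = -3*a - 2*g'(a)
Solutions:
 g(a) = C1 - 3*a^2/4 - a/2


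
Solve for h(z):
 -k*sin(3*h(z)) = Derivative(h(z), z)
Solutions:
 h(z) = -acos((-C1 - exp(6*k*z))/(C1 - exp(6*k*z)))/3 + 2*pi/3
 h(z) = acos((-C1 - exp(6*k*z))/(C1 - exp(6*k*z)))/3


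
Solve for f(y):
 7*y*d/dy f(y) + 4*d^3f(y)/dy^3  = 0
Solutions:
 f(y) = C1 + Integral(C2*airyai(-14^(1/3)*y/2) + C3*airybi(-14^(1/3)*y/2), y)


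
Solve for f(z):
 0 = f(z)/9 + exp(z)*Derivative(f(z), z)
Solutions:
 f(z) = C1*exp(exp(-z)/9)


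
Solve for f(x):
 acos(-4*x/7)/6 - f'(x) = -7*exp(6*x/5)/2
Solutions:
 f(x) = C1 + x*acos(-4*x/7)/6 + sqrt(49 - 16*x^2)/24 + 35*exp(6*x/5)/12


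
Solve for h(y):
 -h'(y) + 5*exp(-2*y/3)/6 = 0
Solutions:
 h(y) = C1 - 5*exp(-2*y/3)/4


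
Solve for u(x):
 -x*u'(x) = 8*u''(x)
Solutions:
 u(x) = C1 + C2*erf(x/4)


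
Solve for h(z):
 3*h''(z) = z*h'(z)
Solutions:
 h(z) = C1 + C2*erfi(sqrt(6)*z/6)


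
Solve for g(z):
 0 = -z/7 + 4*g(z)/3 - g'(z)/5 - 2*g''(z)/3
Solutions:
 g(z) = C1*exp(z*(-3 + sqrt(809))/20) + C2*exp(-z*(3 + sqrt(809))/20) + 3*z/28 + 9/560


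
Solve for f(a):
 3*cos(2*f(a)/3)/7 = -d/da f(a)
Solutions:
 3*a/7 - 3*log(sin(2*f(a)/3) - 1)/4 + 3*log(sin(2*f(a)/3) + 1)/4 = C1


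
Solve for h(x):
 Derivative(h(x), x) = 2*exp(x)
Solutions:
 h(x) = C1 + 2*exp(x)


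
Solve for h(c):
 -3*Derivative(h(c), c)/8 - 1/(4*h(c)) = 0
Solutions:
 h(c) = -sqrt(C1 - 12*c)/3
 h(c) = sqrt(C1 - 12*c)/3


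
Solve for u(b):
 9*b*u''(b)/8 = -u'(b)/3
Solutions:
 u(b) = C1 + C2*b^(19/27)


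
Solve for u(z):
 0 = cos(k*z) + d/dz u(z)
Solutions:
 u(z) = C1 - sin(k*z)/k


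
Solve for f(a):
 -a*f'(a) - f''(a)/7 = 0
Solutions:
 f(a) = C1 + C2*erf(sqrt(14)*a/2)


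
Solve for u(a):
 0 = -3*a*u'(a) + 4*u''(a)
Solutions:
 u(a) = C1 + C2*erfi(sqrt(6)*a/4)


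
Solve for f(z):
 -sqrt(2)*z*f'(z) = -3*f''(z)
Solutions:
 f(z) = C1 + C2*erfi(2^(3/4)*sqrt(3)*z/6)


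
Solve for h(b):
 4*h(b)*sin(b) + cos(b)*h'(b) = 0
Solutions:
 h(b) = C1*cos(b)^4


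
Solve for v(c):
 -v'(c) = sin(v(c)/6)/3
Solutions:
 c/3 + 3*log(cos(v(c)/6) - 1) - 3*log(cos(v(c)/6) + 1) = C1


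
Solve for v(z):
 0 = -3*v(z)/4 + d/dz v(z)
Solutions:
 v(z) = C1*exp(3*z/4)


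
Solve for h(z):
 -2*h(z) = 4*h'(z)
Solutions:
 h(z) = C1*exp(-z/2)


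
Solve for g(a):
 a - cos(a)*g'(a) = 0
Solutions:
 g(a) = C1 + Integral(a/cos(a), a)


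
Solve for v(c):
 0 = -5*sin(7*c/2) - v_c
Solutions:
 v(c) = C1 + 10*cos(7*c/2)/7


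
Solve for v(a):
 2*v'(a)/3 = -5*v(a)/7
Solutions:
 v(a) = C1*exp(-15*a/14)


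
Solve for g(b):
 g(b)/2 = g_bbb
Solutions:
 g(b) = C3*exp(2^(2/3)*b/2) + (C1*sin(2^(2/3)*sqrt(3)*b/4) + C2*cos(2^(2/3)*sqrt(3)*b/4))*exp(-2^(2/3)*b/4)


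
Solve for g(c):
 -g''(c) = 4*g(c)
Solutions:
 g(c) = C1*sin(2*c) + C2*cos(2*c)


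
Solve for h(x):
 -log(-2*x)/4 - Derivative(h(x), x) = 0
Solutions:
 h(x) = C1 - x*log(-x)/4 + x*(1 - log(2))/4


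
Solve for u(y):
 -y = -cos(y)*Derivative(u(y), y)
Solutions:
 u(y) = C1 + Integral(y/cos(y), y)


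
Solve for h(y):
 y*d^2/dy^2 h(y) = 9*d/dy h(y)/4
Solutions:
 h(y) = C1 + C2*y^(13/4)


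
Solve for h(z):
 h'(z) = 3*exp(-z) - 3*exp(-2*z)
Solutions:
 h(z) = C1 - 3*exp(-z) + 3*exp(-2*z)/2


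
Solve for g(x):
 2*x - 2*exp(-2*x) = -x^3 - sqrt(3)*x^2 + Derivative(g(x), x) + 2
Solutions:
 g(x) = C1 + x^4/4 + sqrt(3)*x^3/3 + x^2 - 2*x + exp(-2*x)


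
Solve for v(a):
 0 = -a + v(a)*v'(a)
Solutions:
 v(a) = -sqrt(C1 + a^2)
 v(a) = sqrt(C1 + a^2)


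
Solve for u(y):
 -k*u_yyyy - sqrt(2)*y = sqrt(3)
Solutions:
 u(y) = C1 + C2*y + C3*y^2 + C4*y^3 - sqrt(2)*y^5/(120*k) - sqrt(3)*y^4/(24*k)


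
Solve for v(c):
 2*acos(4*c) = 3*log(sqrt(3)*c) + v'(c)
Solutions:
 v(c) = C1 - 3*c*log(c) + 2*c*acos(4*c) - 3*c*log(3)/2 + 3*c - sqrt(1 - 16*c^2)/2


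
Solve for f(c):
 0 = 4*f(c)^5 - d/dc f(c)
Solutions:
 f(c) = -(-1/(C1 + 16*c))^(1/4)
 f(c) = (-1/(C1 + 16*c))^(1/4)
 f(c) = -I*(-1/(C1 + 16*c))^(1/4)
 f(c) = I*(-1/(C1 + 16*c))^(1/4)


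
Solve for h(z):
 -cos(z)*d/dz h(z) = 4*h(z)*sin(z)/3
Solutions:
 h(z) = C1*cos(z)^(4/3)


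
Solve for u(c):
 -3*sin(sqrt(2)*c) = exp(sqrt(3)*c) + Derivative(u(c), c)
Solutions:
 u(c) = C1 - sqrt(3)*exp(sqrt(3)*c)/3 + 3*sqrt(2)*cos(sqrt(2)*c)/2


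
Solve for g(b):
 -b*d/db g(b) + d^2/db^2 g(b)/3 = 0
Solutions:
 g(b) = C1 + C2*erfi(sqrt(6)*b/2)


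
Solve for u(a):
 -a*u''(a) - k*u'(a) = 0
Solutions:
 u(a) = C1 + a^(1 - re(k))*(C2*sin(log(a)*Abs(im(k))) + C3*cos(log(a)*im(k)))


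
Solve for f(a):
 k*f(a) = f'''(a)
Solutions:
 f(a) = C1*exp(a*k^(1/3)) + C2*exp(a*k^(1/3)*(-1 + sqrt(3)*I)/2) + C3*exp(-a*k^(1/3)*(1 + sqrt(3)*I)/2)


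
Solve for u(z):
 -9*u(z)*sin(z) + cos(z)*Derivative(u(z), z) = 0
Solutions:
 u(z) = C1/cos(z)^9


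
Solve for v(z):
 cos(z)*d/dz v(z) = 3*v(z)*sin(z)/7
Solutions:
 v(z) = C1/cos(z)^(3/7)


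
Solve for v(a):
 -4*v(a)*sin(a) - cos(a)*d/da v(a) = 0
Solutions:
 v(a) = C1*cos(a)^4


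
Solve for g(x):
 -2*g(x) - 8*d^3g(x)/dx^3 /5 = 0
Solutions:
 g(x) = C3*exp(-10^(1/3)*x/2) + (C1*sin(10^(1/3)*sqrt(3)*x/4) + C2*cos(10^(1/3)*sqrt(3)*x/4))*exp(10^(1/3)*x/4)


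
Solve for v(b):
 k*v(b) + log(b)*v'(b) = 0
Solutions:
 v(b) = C1*exp(-k*li(b))


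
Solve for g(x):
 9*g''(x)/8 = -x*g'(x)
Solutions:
 g(x) = C1 + C2*erf(2*x/3)


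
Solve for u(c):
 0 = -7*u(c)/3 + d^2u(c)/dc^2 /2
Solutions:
 u(c) = C1*exp(-sqrt(42)*c/3) + C2*exp(sqrt(42)*c/3)


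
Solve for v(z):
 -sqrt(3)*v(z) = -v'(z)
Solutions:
 v(z) = C1*exp(sqrt(3)*z)


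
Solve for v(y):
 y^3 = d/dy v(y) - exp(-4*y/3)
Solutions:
 v(y) = C1 + y^4/4 - 3*exp(-4*y/3)/4


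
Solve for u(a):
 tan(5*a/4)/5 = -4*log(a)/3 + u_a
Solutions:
 u(a) = C1 + 4*a*log(a)/3 - 4*a/3 - 4*log(cos(5*a/4))/25


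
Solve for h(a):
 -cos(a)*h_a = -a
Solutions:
 h(a) = C1 + Integral(a/cos(a), a)


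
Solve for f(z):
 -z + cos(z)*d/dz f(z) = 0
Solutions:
 f(z) = C1 + Integral(z/cos(z), z)


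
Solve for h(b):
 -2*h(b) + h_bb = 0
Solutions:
 h(b) = C1*exp(-sqrt(2)*b) + C2*exp(sqrt(2)*b)


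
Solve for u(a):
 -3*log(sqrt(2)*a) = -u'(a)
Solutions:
 u(a) = C1 + 3*a*log(a) - 3*a + 3*a*log(2)/2


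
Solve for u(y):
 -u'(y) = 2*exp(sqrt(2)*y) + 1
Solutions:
 u(y) = C1 - y - sqrt(2)*exp(sqrt(2)*y)


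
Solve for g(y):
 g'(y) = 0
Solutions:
 g(y) = C1


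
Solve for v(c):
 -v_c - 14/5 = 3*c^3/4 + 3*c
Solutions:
 v(c) = C1 - 3*c^4/16 - 3*c^2/2 - 14*c/5


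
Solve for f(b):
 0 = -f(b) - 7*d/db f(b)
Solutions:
 f(b) = C1*exp(-b/7)


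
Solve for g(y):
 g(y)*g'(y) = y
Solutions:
 g(y) = -sqrt(C1 + y^2)
 g(y) = sqrt(C1 + y^2)


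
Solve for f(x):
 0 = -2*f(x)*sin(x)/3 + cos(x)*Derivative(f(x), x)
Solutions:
 f(x) = C1/cos(x)^(2/3)


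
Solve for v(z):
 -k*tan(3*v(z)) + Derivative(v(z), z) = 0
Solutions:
 v(z) = -asin(C1*exp(3*k*z))/3 + pi/3
 v(z) = asin(C1*exp(3*k*z))/3


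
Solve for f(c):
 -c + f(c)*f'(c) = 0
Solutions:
 f(c) = -sqrt(C1 + c^2)
 f(c) = sqrt(C1 + c^2)


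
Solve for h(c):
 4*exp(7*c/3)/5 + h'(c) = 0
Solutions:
 h(c) = C1 - 12*exp(7*c/3)/35


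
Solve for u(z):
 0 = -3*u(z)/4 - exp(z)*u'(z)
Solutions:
 u(z) = C1*exp(3*exp(-z)/4)


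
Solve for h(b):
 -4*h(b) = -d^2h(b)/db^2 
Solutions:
 h(b) = C1*exp(-2*b) + C2*exp(2*b)


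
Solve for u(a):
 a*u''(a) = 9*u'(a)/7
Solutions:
 u(a) = C1 + C2*a^(16/7)


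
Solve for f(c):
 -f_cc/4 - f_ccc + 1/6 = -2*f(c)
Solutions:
 f(c) = C1*exp(-c*((24*sqrt(5178) + 1727)^(-1/3) + 2 + (24*sqrt(5178) + 1727)^(1/3))/24)*sin(sqrt(3)*c*(-(24*sqrt(5178) + 1727)^(1/3) + (24*sqrt(5178) + 1727)^(-1/3))/24) + C2*exp(-c*((24*sqrt(5178) + 1727)^(-1/3) + 2 + (24*sqrt(5178) + 1727)^(1/3))/24)*cos(sqrt(3)*c*(-(24*sqrt(5178) + 1727)^(1/3) + (24*sqrt(5178) + 1727)^(-1/3))/24) + C3*exp(c*(-1 + (24*sqrt(5178) + 1727)^(-1/3) + (24*sqrt(5178) + 1727)^(1/3))/12) - 1/12


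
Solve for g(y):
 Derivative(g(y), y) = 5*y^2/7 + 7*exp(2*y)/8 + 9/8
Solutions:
 g(y) = C1 + 5*y^3/21 + 9*y/8 + 7*exp(2*y)/16


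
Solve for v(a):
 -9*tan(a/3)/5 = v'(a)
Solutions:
 v(a) = C1 + 27*log(cos(a/3))/5


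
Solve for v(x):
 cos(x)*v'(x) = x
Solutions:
 v(x) = C1 + Integral(x/cos(x), x)


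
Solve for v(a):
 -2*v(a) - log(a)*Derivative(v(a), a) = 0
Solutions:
 v(a) = C1*exp(-2*li(a))


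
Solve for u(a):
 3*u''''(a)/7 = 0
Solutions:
 u(a) = C1 + C2*a + C3*a^2 + C4*a^3


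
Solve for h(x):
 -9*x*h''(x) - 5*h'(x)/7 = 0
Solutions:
 h(x) = C1 + C2*x^(58/63)


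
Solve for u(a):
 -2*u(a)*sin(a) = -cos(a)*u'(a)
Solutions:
 u(a) = C1/cos(a)^2


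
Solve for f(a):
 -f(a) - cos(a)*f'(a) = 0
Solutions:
 f(a) = C1*sqrt(sin(a) - 1)/sqrt(sin(a) + 1)


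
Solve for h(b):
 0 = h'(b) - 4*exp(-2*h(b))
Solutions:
 h(b) = log(-sqrt(C1 + 8*b))
 h(b) = log(C1 + 8*b)/2


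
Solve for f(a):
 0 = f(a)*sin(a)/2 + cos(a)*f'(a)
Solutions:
 f(a) = C1*sqrt(cos(a))


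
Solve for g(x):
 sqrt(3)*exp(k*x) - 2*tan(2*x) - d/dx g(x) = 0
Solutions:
 g(x) = C1 + sqrt(3)*Piecewise((exp(k*x)/k, Ne(k, 0)), (x, True)) + log(cos(2*x))


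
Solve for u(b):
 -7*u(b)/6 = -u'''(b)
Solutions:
 u(b) = C3*exp(6^(2/3)*7^(1/3)*b/6) + (C1*sin(2^(2/3)*3^(1/6)*7^(1/3)*b/4) + C2*cos(2^(2/3)*3^(1/6)*7^(1/3)*b/4))*exp(-6^(2/3)*7^(1/3)*b/12)


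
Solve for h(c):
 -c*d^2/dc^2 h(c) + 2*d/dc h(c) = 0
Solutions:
 h(c) = C1 + C2*c^3


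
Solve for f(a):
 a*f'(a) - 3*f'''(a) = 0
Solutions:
 f(a) = C1 + Integral(C2*airyai(3^(2/3)*a/3) + C3*airybi(3^(2/3)*a/3), a)


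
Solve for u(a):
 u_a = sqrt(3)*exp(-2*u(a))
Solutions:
 u(a) = log(-sqrt(C1 + 2*sqrt(3)*a))
 u(a) = log(C1 + 2*sqrt(3)*a)/2


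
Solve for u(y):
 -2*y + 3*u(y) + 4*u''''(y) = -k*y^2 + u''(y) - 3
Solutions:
 u(y) = -k*y^2/3 - 2*k/9 + 2*y/3 + (C1*sin(sqrt(2)*3^(1/4)*y*sin(atan(sqrt(47))/2)/2) + C2*cos(sqrt(2)*3^(1/4)*y*sin(atan(sqrt(47))/2)/2))*exp(-sqrt(2)*3^(1/4)*y*cos(atan(sqrt(47))/2)/2) + (C3*sin(sqrt(2)*3^(1/4)*y*sin(atan(sqrt(47))/2)/2) + C4*cos(sqrt(2)*3^(1/4)*y*sin(atan(sqrt(47))/2)/2))*exp(sqrt(2)*3^(1/4)*y*cos(atan(sqrt(47))/2)/2) - 1


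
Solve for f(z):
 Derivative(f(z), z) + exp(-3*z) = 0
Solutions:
 f(z) = C1 + exp(-3*z)/3


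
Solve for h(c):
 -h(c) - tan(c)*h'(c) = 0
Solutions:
 h(c) = C1/sin(c)


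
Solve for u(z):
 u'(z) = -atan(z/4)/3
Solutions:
 u(z) = C1 - z*atan(z/4)/3 + 2*log(z^2 + 16)/3


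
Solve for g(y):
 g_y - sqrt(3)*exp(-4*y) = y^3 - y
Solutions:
 g(y) = C1 + y^4/4 - y^2/2 - sqrt(3)*exp(-4*y)/4


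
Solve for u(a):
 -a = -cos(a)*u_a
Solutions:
 u(a) = C1 + Integral(a/cos(a), a)


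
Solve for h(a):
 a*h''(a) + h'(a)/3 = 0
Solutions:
 h(a) = C1 + C2*a^(2/3)


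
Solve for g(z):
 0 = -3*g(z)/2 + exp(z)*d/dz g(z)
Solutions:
 g(z) = C1*exp(-3*exp(-z)/2)


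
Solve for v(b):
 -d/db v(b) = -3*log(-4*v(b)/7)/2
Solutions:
 -2*Integral(1/(log(-_y) - log(7) + 2*log(2)), (_y, v(b)))/3 = C1 - b


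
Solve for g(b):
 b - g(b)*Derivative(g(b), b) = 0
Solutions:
 g(b) = -sqrt(C1 + b^2)
 g(b) = sqrt(C1 + b^2)


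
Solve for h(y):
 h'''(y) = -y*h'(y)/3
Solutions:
 h(y) = C1 + Integral(C2*airyai(-3^(2/3)*y/3) + C3*airybi(-3^(2/3)*y/3), y)


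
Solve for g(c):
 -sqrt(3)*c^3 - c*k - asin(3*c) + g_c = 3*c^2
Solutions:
 g(c) = C1 + sqrt(3)*c^4/4 + c^3 + c^2*k/2 + c*asin(3*c) + sqrt(1 - 9*c^2)/3


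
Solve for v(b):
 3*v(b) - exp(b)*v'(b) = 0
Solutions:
 v(b) = C1*exp(-3*exp(-b))


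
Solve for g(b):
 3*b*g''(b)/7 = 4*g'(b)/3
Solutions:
 g(b) = C1 + C2*b^(37/9)


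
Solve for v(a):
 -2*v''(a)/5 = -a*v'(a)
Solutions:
 v(a) = C1 + C2*erfi(sqrt(5)*a/2)


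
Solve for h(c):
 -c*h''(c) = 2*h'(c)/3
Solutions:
 h(c) = C1 + C2*c^(1/3)


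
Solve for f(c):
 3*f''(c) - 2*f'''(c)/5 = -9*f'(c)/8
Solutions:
 f(c) = C1 + C2*exp(3*c*(5 - sqrt(30))/4) + C3*exp(3*c*(5 + sqrt(30))/4)


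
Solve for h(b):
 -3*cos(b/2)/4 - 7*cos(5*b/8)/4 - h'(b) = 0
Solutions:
 h(b) = C1 - 3*sin(b/2)/2 - 14*sin(5*b/8)/5


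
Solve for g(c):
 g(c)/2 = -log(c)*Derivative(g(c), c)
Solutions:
 g(c) = C1*exp(-li(c)/2)


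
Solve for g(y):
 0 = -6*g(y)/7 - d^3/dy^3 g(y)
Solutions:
 g(y) = C3*exp(-6^(1/3)*7^(2/3)*y/7) + (C1*sin(2^(1/3)*3^(5/6)*7^(2/3)*y/14) + C2*cos(2^(1/3)*3^(5/6)*7^(2/3)*y/14))*exp(6^(1/3)*7^(2/3)*y/14)


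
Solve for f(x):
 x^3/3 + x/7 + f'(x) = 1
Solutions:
 f(x) = C1 - x^4/12 - x^2/14 + x


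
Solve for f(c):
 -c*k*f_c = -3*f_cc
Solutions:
 f(c) = Piecewise((-sqrt(6)*sqrt(pi)*C1*erf(sqrt(6)*c*sqrt(-k)/6)/(2*sqrt(-k)) - C2, (k > 0) | (k < 0)), (-C1*c - C2, True))


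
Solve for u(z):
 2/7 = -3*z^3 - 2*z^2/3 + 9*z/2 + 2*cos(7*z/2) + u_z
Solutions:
 u(z) = C1 + 3*z^4/4 + 2*z^3/9 - 9*z^2/4 + 2*z/7 - 4*sin(7*z/2)/7


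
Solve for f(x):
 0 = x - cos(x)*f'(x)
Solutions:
 f(x) = C1 + Integral(x/cos(x), x)


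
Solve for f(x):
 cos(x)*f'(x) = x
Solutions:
 f(x) = C1 + Integral(x/cos(x), x)


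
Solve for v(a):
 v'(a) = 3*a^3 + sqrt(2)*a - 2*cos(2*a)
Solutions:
 v(a) = C1 + 3*a^4/4 + sqrt(2)*a^2/2 - sin(2*a)


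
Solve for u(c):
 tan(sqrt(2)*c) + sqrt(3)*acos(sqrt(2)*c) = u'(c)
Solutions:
 u(c) = C1 + sqrt(3)*(c*acos(sqrt(2)*c) - sqrt(2)*sqrt(1 - 2*c^2)/2) - sqrt(2)*log(cos(sqrt(2)*c))/2


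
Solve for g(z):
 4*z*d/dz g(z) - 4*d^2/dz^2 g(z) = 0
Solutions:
 g(z) = C1 + C2*erfi(sqrt(2)*z/2)


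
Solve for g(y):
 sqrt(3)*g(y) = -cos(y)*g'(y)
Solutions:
 g(y) = C1*(sin(y) - 1)^(sqrt(3)/2)/(sin(y) + 1)^(sqrt(3)/2)


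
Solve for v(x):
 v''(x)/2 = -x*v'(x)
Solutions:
 v(x) = C1 + C2*erf(x)


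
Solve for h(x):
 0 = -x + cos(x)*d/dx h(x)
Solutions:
 h(x) = C1 + Integral(x/cos(x), x)


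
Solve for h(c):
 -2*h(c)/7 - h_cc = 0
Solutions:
 h(c) = C1*sin(sqrt(14)*c/7) + C2*cos(sqrt(14)*c/7)


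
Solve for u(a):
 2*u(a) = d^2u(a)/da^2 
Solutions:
 u(a) = C1*exp(-sqrt(2)*a) + C2*exp(sqrt(2)*a)


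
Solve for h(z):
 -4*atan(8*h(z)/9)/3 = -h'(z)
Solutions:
 Integral(1/atan(8*_y/9), (_y, h(z))) = C1 + 4*z/3


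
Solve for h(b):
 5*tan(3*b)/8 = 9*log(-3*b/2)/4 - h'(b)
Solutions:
 h(b) = C1 + 9*b*log(-b)/4 - 9*b/4 - 9*b*log(2)/4 + 9*b*log(3)/4 + 5*log(cos(3*b))/24


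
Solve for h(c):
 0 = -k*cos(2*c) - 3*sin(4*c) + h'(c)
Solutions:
 h(c) = C1 + k*sin(2*c)/2 - 3*cos(4*c)/4


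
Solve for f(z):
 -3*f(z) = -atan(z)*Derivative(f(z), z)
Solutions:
 f(z) = C1*exp(3*Integral(1/atan(z), z))


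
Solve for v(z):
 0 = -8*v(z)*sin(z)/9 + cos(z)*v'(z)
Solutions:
 v(z) = C1/cos(z)^(8/9)


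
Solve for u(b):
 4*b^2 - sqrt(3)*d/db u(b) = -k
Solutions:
 u(b) = C1 + 4*sqrt(3)*b^3/9 + sqrt(3)*b*k/3


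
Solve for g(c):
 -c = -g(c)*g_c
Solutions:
 g(c) = -sqrt(C1 + c^2)
 g(c) = sqrt(C1 + c^2)


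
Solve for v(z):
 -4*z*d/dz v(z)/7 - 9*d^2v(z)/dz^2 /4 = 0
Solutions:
 v(z) = C1 + C2*erf(2*sqrt(14)*z/21)


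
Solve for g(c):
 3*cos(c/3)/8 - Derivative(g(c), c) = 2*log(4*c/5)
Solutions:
 g(c) = C1 - 2*c*log(c) - 4*c*log(2) + 2*c + 2*c*log(5) + 9*sin(c/3)/8


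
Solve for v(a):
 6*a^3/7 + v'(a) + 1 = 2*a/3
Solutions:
 v(a) = C1 - 3*a^4/14 + a^2/3 - a


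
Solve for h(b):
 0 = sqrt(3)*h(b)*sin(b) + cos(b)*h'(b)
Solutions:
 h(b) = C1*cos(b)^(sqrt(3))


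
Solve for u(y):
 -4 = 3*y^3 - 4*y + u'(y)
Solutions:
 u(y) = C1 - 3*y^4/4 + 2*y^2 - 4*y


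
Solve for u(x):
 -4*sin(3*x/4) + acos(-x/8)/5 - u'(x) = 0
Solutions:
 u(x) = C1 + x*acos(-x/8)/5 + sqrt(64 - x^2)/5 + 16*cos(3*x/4)/3


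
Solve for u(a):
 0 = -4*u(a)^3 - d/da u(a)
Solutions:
 u(a) = -sqrt(2)*sqrt(-1/(C1 - 4*a))/2
 u(a) = sqrt(2)*sqrt(-1/(C1 - 4*a))/2


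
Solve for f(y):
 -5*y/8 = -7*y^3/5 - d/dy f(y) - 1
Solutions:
 f(y) = C1 - 7*y^4/20 + 5*y^2/16 - y


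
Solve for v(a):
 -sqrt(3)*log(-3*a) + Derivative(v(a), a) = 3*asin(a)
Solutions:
 v(a) = C1 + sqrt(3)*a*(log(-a) - 1) + 3*a*asin(a) + sqrt(3)*a*log(3) + 3*sqrt(1 - a^2)


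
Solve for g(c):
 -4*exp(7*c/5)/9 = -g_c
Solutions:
 g(c) = C1 + 20*exp(7*c/5)/63


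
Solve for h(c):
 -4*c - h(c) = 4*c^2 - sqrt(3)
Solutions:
 h(c) = -4*c^2 - 4*c + sqrt(3)


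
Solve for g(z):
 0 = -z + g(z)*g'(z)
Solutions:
 g(z) = -sqrt(C1 + z^2)
 g(z) = sqrt(C1 + z^2)


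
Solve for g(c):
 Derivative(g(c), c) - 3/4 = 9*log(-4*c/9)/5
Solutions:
 g(c) = C1 + 9*c*log(-c)/5 + 3*c*(-24*log(3) - 7 + 24*log(2))/20


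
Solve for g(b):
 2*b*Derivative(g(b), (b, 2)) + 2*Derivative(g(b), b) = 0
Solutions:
 g(b) = C1 + C2*log(b)


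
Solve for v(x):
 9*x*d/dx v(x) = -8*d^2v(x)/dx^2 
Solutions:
 v(x) = C1 + C2*erf(3*x/4)


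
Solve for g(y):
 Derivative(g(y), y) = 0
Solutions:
 g(y) = C1


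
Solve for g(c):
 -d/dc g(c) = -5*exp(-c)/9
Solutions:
 g(c) = C1 - 5*exp(-c)/9


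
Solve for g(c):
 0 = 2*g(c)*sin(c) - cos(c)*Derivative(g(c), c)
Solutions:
 g(c) = C1/cos(c)^2


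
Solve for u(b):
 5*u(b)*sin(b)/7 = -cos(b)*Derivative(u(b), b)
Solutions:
 u(b) = C1*cos(b)^(5/7)


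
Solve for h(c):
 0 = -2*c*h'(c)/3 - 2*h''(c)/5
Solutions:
 h(c) = C1 + C2*erf(sqrt(30)*c/6)


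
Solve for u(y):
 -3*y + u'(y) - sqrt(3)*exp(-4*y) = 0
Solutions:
 u(y) = C1 + 3*y^2/2 - sqrt(3)*exp(-4*y)/4


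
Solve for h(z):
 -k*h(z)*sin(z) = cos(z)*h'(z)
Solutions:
 h(z) = C1*exp(k*log(cos(z)))


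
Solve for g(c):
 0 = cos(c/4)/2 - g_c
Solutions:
 g(c) = C1 + 2*sin(c/4)


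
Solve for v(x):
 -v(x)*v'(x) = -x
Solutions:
 v(x) = -sqrt(C1 + x^2)
 v(x) = sqrt(C1 + x^2)


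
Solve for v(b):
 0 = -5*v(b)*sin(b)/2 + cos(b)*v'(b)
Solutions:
 v(b) = C1/cos(b)^(5/2)


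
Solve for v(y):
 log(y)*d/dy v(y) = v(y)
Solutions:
 v(y) = C1*exp(li(y))


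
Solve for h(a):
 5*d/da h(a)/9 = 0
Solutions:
 h(a) = C1


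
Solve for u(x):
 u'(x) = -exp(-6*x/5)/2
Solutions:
 u(x) = C1 + 5*exp(-6*x/5)/12


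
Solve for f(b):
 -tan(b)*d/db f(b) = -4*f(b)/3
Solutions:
 f(b) = C1*sin(b)^(4/3)


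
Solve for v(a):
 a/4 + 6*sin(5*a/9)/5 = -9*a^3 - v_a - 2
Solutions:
 v(a) = C1 - 9*a^4/4 - a^2/8 - 2*a + 54*cos(5*a/9)/25


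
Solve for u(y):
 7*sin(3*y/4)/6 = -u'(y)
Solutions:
 u(y) = C1 + 14*cos(3*y/4)/9


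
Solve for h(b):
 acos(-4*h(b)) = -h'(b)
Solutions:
 Integral(1/acos(-4*_y), (_y, h(b))) = C1 - b


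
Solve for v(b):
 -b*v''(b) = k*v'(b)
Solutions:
 v(b) = C1 + b^(1 - re(k))*(C2*sin(log(b)*Abs(im(k))) + C3*cos(log(b)*im(k)))


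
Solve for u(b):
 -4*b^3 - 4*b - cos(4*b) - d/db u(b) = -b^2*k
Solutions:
 u(b) = C1 - b^4 + b^3*k/3 - 2*b^2 - sin(4*b)/4


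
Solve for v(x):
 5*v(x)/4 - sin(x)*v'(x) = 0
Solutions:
 v(x) = C1*(cos(x) - 1)^(5/8)/(cos(x) + 1)^(5/8)


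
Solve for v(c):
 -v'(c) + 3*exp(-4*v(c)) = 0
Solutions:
 v(c) = log(-I*(C1 + 12*c)^(1/4))
 v(c) = log(I*(C1 + 12*c)^(1/4))
 v(c) = log(-(C1 + 12*c)^(1/4))
 v(c) = log(C1 + 12*c)/4


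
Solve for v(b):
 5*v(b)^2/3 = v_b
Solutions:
 v(b) = -3/(C1 + 5*b)


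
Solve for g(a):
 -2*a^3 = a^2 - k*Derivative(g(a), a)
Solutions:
 g(a) = C1 + a^4/(2*k) + a^3/(3*k)


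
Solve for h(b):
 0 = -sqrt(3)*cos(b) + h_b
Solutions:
 h(b) = C1 + sqrt(3)*sin(b)


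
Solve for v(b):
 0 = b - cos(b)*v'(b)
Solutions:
 v(b) = C1 + Integral(b/cos(b), b)


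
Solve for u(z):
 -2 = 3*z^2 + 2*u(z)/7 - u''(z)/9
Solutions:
 u(z) = C1*exp(-3*sqrt(14)*z/7) + C2*exp(3*sqrt(14)*z/7) - 21*z^2/2 - 91/6


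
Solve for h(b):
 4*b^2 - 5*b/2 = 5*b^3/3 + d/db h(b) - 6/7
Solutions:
 h(b) = C1 - 5*b^4/12 + 4*b^3/3 - 5*b^2/4 + 6*b/7


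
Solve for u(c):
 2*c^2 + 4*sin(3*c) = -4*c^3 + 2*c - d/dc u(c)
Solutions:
 u(c) = C1 - c^4 - 2*c^3/3 + c^2 + 4*cos(3*c)/3


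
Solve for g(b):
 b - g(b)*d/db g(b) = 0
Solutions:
 g(b) = -sqrt(C1 + b^2)
 g(b) = sqrt(C1 + b^2)


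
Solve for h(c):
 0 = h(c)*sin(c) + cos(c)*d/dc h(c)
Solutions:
 h(c) = C1*cos(c)


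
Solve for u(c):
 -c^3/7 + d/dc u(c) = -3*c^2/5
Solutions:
 u(c) = C1 + c^4/28 - c^3/5


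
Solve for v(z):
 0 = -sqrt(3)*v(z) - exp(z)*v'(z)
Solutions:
 v(z) = C1*exp(sqrt(3)*exp(-z))


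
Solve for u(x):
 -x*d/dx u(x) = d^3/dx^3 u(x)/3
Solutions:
 u(x) = C1 + Integral(C2*airyai(-3^(1/3)*x) + C3*airybi(-3^(1/3)*x), x)


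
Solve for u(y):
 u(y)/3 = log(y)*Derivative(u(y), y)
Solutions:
 u(y) = C1*exp(li(y)/3)


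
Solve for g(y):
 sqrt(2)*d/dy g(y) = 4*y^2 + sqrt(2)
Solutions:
 g(y) = C1 + 2*sqrt(2)*y^3/3 + y


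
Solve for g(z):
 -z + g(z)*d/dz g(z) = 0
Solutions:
 g(z) = -sqrt(C1 + z^2)
 g(z) = sqrt(C1 + z^2)


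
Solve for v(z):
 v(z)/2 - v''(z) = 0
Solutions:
 v(z) = C1*exp(-sqrt(2)*z/2) + C2*exp(sqrt(2)*z/2)


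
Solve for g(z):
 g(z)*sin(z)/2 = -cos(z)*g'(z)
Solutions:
 g(z) = C1*sqrt(cos(z))
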